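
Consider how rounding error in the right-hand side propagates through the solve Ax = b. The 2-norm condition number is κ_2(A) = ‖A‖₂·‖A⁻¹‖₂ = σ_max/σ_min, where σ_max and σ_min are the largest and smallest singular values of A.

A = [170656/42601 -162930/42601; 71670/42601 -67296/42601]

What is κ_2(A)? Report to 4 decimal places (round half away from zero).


339.0000

AᵀA = [202722244/10738729 -193065600/10738729; -193065600/10738729 183875364/10738729]; tr = 459688/12769, det = 144/12769
char-poly roots: 36 and 4/12769
κ = σ_max/σ_min = 6/(2/113) = 339.0000


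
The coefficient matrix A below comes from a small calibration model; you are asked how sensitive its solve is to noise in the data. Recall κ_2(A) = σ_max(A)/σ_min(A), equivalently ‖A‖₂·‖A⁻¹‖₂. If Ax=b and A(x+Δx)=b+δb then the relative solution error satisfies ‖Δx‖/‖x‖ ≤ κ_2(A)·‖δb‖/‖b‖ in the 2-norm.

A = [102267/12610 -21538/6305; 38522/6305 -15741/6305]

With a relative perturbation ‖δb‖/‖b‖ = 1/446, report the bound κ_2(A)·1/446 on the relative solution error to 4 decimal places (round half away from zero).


M = AᵀA = [50444053/489268 -5254425/122317; -5254425/122317 2189737/122317]. tr(M)=4554077/37636, det(M)=14641/37636
solving λ² − 4554077/37636·λ + 14641/37636 = 0 gives λ = 121, 121/37636
κ_2(A) = √(λ_max/λ_min) = √(121 / (121/37636)) = 194.0000
perturbation bound = 194.0000·1/446 = 0.4350

0.4350


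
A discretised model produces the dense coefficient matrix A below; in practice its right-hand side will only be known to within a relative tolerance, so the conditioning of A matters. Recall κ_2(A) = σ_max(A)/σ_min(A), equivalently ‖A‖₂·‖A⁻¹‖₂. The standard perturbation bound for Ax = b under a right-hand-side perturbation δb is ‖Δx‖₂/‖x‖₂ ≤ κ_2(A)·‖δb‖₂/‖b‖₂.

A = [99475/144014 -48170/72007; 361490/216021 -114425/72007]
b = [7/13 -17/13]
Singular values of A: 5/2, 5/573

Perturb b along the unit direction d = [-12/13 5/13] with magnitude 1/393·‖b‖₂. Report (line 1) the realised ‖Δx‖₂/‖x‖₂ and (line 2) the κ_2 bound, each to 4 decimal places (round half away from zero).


from the listed singular values, σ₁ = 5/2, σ_n = 5/573
κ_2(A) = (5/2) / (5/573) = 286.5000
bound on ‖Δx‖/‖x‖: κ·ε = 286.5000·1/393 = 0.7290
solve Ax = b  →  x = [-79.3241 -82.7103]
‖b‖ = 1.4142, ‖x‖ = 114.6007
Δx = A⁻¹·δb where δb = 1/393·1.4142·d; ‖Δx‖ = 0.4124
dividing the unrounded norms, ‖Δx‖/‖x‖ = 0.0036
realised/bound (from unrounded values) ≈ 0.0049

0.0036
0.7290


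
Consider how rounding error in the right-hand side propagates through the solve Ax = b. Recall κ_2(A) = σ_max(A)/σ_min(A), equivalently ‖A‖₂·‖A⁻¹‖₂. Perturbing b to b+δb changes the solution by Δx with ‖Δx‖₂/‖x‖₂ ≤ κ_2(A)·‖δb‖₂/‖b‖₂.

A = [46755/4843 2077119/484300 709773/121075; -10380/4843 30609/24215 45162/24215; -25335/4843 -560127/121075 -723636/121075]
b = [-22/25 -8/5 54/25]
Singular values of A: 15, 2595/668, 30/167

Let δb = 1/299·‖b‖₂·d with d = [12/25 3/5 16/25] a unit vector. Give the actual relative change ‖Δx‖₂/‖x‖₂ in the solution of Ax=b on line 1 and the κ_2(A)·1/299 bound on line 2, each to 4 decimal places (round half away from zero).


from the listed singular values, σ₁ = 15, σ_n = 30/167
condition number: 15 ÷ (30/167) = 83.5000
perturbation bound = 83.5000·1/299 = 0.2793
solve Ax = b  →  x = [0.2585 -0.2789 -0.3718]
‖b‖ = 2.8284, ‖x‖ = 0.5318
Δx = A⁻¹·δb where δb = 1/299·2.8284·d; ‖Δx‖ = 0.0527
relative error = 0.0990
realised/bound (from unrounded values) ≈ 0.3546

0.0990
0.2793


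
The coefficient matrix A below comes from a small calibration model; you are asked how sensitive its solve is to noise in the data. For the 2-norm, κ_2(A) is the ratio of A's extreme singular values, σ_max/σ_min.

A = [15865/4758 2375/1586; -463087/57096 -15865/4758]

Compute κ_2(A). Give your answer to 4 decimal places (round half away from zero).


87.8400

AᵀA = [19284162613/250765632 669487135/20897136; 669487135/20897136 11633225/870714]; tr = 1741117801/19289664, det = 81450625/77158656
char-poly roots: 361/4 and 225625/19289664
so κ_2 = √((361/4) / (225625/19289664)) = 87.8400


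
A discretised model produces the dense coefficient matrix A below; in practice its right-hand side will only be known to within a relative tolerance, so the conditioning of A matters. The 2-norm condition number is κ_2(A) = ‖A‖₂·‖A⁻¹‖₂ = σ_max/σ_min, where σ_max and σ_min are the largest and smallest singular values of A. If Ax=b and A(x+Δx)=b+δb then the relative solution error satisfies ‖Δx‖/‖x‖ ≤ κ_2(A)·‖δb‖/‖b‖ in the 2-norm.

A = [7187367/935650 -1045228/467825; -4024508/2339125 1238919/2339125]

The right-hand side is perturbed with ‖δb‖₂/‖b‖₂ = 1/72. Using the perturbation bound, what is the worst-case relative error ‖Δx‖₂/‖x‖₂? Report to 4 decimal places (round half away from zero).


M = AᵀA = [1356242768385481/21886023062500 -98891504860302/5471505765625; -98891504860302/5471505765625 28847459588161/5471505765625]. tr(M)=2354612170781/35017636900, det(M)=70644025/1400705476
λ_max, λ_min = (2354612170781/35017636900 ± √5543951096108352657899961/1226234894060241610000)/2 = 1681/25, 1050625/1400705476
κ = σ_max/σ_min = (41/5)/(1025/37426) = 299.4080
κ_2(A)·‖δb‖/‖b‖ = 4.1584

4.1584


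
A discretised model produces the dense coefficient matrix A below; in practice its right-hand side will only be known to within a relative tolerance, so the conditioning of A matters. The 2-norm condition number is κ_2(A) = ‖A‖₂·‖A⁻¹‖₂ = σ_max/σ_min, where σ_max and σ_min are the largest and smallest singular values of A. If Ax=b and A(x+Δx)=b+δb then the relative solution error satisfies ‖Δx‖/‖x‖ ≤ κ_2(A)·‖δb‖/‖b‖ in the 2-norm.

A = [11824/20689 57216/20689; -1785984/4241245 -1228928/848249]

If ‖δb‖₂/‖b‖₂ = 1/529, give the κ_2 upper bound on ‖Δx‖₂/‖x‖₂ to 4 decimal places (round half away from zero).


0.0575

AᵀA = [31367221504/62242765225 27269941248/12448553045; 27269941248/12448553045 24267489280/2489710609]; tr = 379568384/37027225, det = 4194304/37027225
solving λ² − 379568384/37027225·λ + 4194304/37027225 = 0 gives λ = 256/25, 16384/1481089
κ = σ_max/σ_min = (16/5)/(128/1217) = 30.4250
worst-case relative error ≤ 30.4250 × 1/529 = 0.0575


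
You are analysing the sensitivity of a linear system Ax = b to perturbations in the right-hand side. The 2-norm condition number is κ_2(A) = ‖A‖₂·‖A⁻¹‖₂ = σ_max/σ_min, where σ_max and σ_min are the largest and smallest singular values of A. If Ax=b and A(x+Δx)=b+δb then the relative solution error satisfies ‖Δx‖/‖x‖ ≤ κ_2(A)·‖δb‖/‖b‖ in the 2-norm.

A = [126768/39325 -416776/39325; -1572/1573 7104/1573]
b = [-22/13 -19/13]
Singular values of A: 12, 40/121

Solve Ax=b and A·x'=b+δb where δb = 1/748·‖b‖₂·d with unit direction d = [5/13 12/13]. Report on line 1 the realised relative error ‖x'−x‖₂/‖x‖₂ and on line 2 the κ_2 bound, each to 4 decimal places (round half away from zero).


0.0015
0.0485

from the listed singular values, σ₁ = 12, σ_n = 40/121
κ = σ_max/σ_min = 12/(40/121) = 36.3000
κ_2(A)·‖δb‖/‖b‖ = 0.0485
solve Ax = b  →  x = [-5.8313 -1.6140]
‖b‖₂ = 2.2361 and ‖x‖₂ = 6.0506
re-solving with b+δb shifts x by Δx of norm 0.0090
dividing the unrounded norms, ‖Δx‖/‖x‖ = 0.0015
realised/bound (from unrounded values) ≈ 0.0308


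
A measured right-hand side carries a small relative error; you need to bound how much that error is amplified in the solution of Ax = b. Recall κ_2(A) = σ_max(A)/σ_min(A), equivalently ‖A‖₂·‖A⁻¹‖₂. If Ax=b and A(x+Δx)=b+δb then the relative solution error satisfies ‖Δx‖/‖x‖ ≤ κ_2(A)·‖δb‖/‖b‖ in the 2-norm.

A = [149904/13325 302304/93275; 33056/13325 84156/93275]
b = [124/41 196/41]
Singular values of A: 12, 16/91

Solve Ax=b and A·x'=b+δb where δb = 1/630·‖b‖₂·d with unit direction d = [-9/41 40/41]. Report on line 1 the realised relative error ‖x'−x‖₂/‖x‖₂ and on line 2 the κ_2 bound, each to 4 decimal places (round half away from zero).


σ_max = 12, σ_min = 16/91
κ = σ_max/σ_min = 12/(16/91) = 68.2500
worst-case relative error ≤ 68.2500 × 1/630 = 0.1083
solve Ax = b  →  x = [-6.0500 21.9333]
2-norm of b is 5.6569; of x, 22.7524
Δx = A⁻¹·δb where δb = 1/630·5.6569·d; ‖Δx‖ = 0.0511
relative error = 0.0022
tightness: 0.0022 against a bound of 0.1083 (unrounded ratio ≈ 0.0207)

0.0022
0.1083


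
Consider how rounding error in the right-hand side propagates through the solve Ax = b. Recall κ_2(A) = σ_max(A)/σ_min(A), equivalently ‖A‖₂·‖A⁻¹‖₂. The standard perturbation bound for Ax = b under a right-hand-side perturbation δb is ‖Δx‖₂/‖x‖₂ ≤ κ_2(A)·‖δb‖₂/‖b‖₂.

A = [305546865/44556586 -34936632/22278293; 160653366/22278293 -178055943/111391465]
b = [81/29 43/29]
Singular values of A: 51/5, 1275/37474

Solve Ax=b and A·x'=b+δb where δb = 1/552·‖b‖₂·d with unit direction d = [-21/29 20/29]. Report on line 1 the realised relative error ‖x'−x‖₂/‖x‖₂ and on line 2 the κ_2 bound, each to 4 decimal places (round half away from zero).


0.0057
0.5431

from the listed singular values, σ₁ = 51/5, σ_n = 1275/37474
κ_2(A) = (51/5) / (1275/37474) = 299.7920
perturbation bound = 299.7920·1/552 = 0.5431
solve Ax = b  →  x = [-6.1648 -28.7391]
‖b‖ = 3.1623, ‖x‖ = 29.3928
with δb = [-0.0041 0.0040], A·Δx = δb → ‖Δx‖ = 0.1684
dividing the unrounded norms, ‖Δx‖/‖x‖ = 0.0057
tightness: 0.0057 against a bound of 0.5431 (unrounded ratio ≈ 0.0105)


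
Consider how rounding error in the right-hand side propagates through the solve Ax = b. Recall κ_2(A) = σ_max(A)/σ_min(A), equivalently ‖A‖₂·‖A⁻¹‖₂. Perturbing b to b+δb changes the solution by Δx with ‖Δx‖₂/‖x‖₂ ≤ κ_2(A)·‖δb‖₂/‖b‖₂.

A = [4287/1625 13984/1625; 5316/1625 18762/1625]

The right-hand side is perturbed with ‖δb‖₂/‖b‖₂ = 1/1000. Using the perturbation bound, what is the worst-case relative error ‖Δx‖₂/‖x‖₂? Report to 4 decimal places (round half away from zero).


0.0975

form AᵀA = [1865529/105625 6387528/105625; 6387528/105625 21902596/105625] with trace 38029/169 and determinant 900/169
char-poly roots: 225 and 4/169
κ = σ_max/σ_min = 15/(2/13) = 97.5000
bound on ‖Δx‖/‖x‖: κ·ε = 97.5000·1/1000 = 0.0975


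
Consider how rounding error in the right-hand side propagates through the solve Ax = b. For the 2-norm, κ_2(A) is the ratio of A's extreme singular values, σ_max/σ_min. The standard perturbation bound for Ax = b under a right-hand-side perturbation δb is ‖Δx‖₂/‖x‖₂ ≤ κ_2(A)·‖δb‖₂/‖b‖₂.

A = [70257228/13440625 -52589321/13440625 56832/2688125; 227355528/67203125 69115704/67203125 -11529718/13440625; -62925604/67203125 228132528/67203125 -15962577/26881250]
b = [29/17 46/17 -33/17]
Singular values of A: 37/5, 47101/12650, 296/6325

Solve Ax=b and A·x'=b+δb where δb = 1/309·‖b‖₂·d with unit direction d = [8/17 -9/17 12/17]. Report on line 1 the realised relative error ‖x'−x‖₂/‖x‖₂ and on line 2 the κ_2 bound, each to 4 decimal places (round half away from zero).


0.0061
0.5117

largest singular value 37/5, smallest 296/6325
condition number: (37/5) ÷ (296/6325) = 158.1250
κ_2(A)·‖δb‖/‖b‖ = 0.5117
solve Ax = b  →  x = [-6.7007 -9.6100 -41.1022]
‖b‖ = 3.7417, ‖x‖ = 42.7393
δb = ε·‖b‖·d = [0.0057 -0.0064 0.0085]; solving A·Δx = δb gives ‖Δx‖ = 0.2587
relative error = 0.0061
realised/bound (from unrounded values) ≈ 0.0118


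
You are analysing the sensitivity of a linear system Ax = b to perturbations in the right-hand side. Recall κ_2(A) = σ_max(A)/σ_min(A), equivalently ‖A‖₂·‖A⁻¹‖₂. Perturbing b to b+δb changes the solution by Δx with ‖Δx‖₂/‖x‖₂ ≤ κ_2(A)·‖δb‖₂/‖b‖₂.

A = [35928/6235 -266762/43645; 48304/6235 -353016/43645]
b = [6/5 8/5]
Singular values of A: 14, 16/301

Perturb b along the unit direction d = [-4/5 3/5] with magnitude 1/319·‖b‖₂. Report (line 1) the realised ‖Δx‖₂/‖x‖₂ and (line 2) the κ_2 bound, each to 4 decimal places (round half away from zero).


0.8256
0.8256

from the listed singular values, σ₁ = 14, σ_n = 16/301
κ_2(A) = 14 / (16/301) = 263.3750
worst-case relative error ≤ 263.3750 × 1/319 = 0.8256
solve Ax = b  →  x = [0.0985 -0.1034]
‖b‖₂ = 2.0000 and ‖x‖₂ = 0.1429
with δb = [-0.0050 0.0038], A·Δx = δb → ‖Δx‖ = 0.1179
dividing the unrounded norms, ‖Δx‖/‖x‖ = 0.8256
realised/bound = 1 exactly: the bound is attained for this b and d


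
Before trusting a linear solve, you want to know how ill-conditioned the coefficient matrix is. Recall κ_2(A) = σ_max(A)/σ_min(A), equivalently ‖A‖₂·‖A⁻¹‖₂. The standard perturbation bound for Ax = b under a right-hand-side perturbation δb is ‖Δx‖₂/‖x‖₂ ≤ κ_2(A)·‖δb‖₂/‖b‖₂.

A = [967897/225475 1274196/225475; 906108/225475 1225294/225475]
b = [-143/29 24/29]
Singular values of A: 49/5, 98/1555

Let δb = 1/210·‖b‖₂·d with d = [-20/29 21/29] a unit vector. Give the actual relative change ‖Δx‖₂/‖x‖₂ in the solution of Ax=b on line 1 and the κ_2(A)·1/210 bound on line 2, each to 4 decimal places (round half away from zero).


0.0060
0.7405

from the listed singular values, σ₁ = 49/5, σ_n = 98/1555
κ = σ_max/σ_min = (49/5)/(98/1555) = 155.5000
bound on ‖Δx‖/‖x‖: κ·ε = 155.5000·1/210 = 0.7405
solve Ax = b  →  x = [-50.9592 37.8367]
‖b‖₂ = 5.0000 and ‖x‖₂ = 63.4701
with δb = [-0.0164 0.0172], A·Δx = δb → ‖Δx‖ = 0.3778
dividing the unrounded norms, ‖Δx‖/‖x‖ = 0.0060
realised/bound (from unrounded values) ≈ 0.0080


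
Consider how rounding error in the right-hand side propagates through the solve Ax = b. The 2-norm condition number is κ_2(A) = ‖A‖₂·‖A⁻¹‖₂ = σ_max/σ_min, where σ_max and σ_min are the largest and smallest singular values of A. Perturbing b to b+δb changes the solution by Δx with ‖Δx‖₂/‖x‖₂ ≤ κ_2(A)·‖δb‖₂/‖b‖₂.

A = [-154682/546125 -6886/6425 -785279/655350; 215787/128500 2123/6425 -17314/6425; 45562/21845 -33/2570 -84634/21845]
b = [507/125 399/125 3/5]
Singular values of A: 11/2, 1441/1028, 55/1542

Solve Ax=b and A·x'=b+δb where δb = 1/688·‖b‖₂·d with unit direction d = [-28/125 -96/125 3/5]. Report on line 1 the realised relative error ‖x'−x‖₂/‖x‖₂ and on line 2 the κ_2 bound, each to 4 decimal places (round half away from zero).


largest singular value 11/2, smallest 55/1542
condition number: (11/2) ÷ (55/1542) = 154.2000
bound on ‖Δx‖/‖x‖: κ·ε = 154.2000·1/688 = 0.2241
solve Ax = b  →  x = [-60.2475 48.7533 -32.7502]
‖b‖ = 5.1962, ‖x‖ = 84.1381
re-solving with b+δb shifts x by Δx of norm 0.2117
realised ‖Δx‖/‖x‖ = 0.0025
tightness: 0.0025 against a bound of 0.2241 (unrounded ratio ≈ 0.0112)

0.0025
0.2241


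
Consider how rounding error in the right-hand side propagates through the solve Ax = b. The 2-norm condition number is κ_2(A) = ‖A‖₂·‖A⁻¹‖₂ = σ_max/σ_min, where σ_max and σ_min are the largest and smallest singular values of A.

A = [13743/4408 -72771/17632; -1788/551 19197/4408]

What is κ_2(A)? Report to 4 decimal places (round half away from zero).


form AᵀA = [467865/23104 -2495205/92416; -2495205/92416 13307985/369664] with trace 20793825/369664 and determinant 50625/1478656
eigenvalues of AᵀA: λ = (tr ± √(tr²−4·det))/2 = 225/4, 225/369664
κ = σ_max/σ_min = (15/2)/(15/608) = 304.0000

304.0000


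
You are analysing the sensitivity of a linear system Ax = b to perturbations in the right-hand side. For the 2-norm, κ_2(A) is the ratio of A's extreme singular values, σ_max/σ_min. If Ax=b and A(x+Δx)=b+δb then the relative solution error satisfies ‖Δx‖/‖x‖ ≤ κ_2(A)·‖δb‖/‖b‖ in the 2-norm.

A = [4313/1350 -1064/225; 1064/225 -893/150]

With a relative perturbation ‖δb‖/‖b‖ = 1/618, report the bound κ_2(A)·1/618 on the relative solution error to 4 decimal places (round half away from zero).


form AᵀA = [2374297/72900 -262808/6075; -262808/6075 468217/8100] with trace 131765/1458 and determinant 130321/11664
solving λ² − 131765/1458·λ + 130321/11664 = 0 gives λ = 361/4, 361/2916
so κ_2 = √((361/4) / (361/2916)) = 27.0000
worst-case relative error ≤ 27.0000 × 1/618 = 0.0437

0.0437


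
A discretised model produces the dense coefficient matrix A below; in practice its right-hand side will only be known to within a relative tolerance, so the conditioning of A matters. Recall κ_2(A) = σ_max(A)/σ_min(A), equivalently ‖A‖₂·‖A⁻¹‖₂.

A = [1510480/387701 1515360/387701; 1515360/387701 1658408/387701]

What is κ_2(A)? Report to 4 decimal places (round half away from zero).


46.1000

M = AᵀA = [5443360000/178730161 5709876480/178730161; 5709876480/178730161 6000752704/178730161]. tr(M)=13607744/212521, det(M)=409600/212521
solving λ² − 13607744/212521·λ + 409600/212521 = 0 gives λ = 64, 6400/212521
σ_max=√64=8, σ_min=√(6400/212521)=(80/461) → κ = 46.1000


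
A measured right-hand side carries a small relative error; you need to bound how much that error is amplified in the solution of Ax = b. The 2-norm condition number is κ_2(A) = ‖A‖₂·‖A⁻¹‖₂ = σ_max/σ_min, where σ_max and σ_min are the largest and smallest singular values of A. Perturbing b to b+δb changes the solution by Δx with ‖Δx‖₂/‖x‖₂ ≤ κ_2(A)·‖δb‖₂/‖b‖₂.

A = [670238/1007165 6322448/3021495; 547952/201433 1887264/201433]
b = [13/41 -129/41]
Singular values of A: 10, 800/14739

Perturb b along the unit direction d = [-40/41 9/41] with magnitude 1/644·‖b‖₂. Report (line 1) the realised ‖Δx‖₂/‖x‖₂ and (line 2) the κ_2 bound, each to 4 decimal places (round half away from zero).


from the listed singular values, σ₁ = 10, σ_n = 800/14739
condition number: 10 ÷ (800/14739) = 184.2375
bound on ‖Δx‖/‖x‖: κ·ε = 184.2375·1/644 = 0.2861
solve Ax = b  →  x = [17.6028 -5.4467]
‖b‖₂ = 3.1623 and ‖x‖₂ = 18.4262
re-solving with b+δb shifts x by Δx of norm 0.0905
relative error = 0.0049
realised/bound (from unrounded values) ≈ 0.0172

0.0049
0.2861


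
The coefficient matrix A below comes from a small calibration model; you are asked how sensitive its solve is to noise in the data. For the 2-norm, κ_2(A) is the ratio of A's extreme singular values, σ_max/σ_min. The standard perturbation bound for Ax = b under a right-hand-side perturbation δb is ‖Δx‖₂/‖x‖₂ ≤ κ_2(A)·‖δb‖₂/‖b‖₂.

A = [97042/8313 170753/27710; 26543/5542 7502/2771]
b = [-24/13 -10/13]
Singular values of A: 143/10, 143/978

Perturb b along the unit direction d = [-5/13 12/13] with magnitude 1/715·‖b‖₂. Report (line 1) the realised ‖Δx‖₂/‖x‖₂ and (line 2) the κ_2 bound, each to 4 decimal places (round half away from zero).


0.1368
0.1368

from the listed singular values, σ₁ = 143/10, σ_n = 143/978
condition number: (143/10) ÷ (143/978) = 97.8000
perturbation bound = 97.8000·1/715 = 0.1368
solve Ax = b  →  x = [-0.1234 -0.0658]
‖b‖ = 2.0000, ‖x‖ = 0.1399
δb = ε·‖b‖·d = [-0.0011 0.0026]; solving A·Δx = δb gives ‖Δx‖ = 0.0191
dividing the unrounded norms, ‖Δx‖/‖x‖ = 0.1368
realised/bound = 1 exactly: the bound is attained for this b and d


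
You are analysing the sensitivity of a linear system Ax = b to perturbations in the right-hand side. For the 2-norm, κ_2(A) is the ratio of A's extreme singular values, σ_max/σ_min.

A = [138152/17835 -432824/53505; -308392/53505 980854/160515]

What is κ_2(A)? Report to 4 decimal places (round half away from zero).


AᵀA = [10675176064/114511401 -33625881520/343534203; -33625881520/343534203 105924164164/1030602609]; tr = 240191140/1225449, det = 614656/1225449
char-poly roots: 196 and 3136/1225449
so κ_2 = √(196 / (3136/1225449)) = 276.7500

276.7500


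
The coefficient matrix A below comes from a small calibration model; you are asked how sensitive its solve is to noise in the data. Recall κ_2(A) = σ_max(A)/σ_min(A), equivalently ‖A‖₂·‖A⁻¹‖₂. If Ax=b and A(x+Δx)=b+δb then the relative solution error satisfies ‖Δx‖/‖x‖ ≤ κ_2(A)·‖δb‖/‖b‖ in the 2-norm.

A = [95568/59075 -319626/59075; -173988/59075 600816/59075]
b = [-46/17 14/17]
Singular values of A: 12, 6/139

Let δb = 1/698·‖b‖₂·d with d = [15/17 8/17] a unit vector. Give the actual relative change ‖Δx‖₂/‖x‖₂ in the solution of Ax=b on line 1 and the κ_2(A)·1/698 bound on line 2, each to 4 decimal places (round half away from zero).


from the listed singular values, σ₁ = 12, σ_n = 6/139
condition number: 12 ÷ (6/139) = 278.0000
worst-case relative error ≤ 278.0000 × 1/698 = 0.3983
solve Ax = b  →  x = [-44.5267 -12.8133]
‖b‖₂ = 2.8284 and ‖x‖₂ = 46.3336
Δx = A⁻¹·δb where δb = 1/698·2.8284·d; ‖Δx‖ = 0.0939
relative error = 0.0020
realised/bound (from unrounded values) ≈ 0.0051

0.0020
0.3983


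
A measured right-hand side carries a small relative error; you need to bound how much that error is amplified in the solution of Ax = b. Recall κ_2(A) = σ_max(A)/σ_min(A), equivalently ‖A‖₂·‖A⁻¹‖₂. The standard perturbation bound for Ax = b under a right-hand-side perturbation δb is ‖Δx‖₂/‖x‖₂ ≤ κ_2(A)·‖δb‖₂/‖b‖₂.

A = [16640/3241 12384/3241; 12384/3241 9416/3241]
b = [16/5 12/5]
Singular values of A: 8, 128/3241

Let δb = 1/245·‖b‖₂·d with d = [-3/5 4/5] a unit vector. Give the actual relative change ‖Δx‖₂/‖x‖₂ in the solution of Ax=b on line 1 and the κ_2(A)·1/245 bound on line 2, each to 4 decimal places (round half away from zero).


0.8268
0.8268

σ_max = 8, σ_min = 128/3241
κ_2(A) = 8 / (128/3241) = 202.5625
bound on ‖Δx‖/‖x‖: κ·ε = 202.5625·1/245 = 0.8268
solve Ax = b  →  x = [0.4000 0.3000]
‖b‖₂ = 4.0000 and ‖x‖₂ = 0.5000
with δb = [-0.0098 0.0131], A·Δx = δb → ‖Δx‖ = 0.4134
relative error = 0.8268
realised/bound = 1 exactly: the bound is attained for this b and d


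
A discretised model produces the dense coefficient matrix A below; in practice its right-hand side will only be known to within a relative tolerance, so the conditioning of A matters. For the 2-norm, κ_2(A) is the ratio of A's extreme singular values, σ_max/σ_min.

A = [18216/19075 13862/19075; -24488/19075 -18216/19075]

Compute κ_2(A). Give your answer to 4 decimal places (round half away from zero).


190.7500

form AᵀA = [37259392/14554225 27943344/14554225; 27943344/14554225 20959108/14554225] with trace 2328740/582169 and determinant 256/582169
eigenvalues of AᵀA: λ = (tr ± √(tr²−4·det))/2 = 4, 64/582169
κ_2(A) = √(λ_max/λ_min) = √(4 / (64/582169)) = 190.7500


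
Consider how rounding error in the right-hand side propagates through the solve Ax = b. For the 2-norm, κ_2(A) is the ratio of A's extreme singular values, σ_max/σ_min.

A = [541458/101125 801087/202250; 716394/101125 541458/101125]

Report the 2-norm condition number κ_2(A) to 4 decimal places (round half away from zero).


form AᵀA = [6451177032/81810125 4838197959/81810125; 4838197959/81810125 14515579557/327240500] with trace 8064057537/65448100 and determinant 151807041/409050625
char-poly roots: 12321/100 and 49284/16362025
κ_2(A) = √(λ_max/λ_min) = √((12321/100) / (49284/16362025)) = 202.2500

202.2500


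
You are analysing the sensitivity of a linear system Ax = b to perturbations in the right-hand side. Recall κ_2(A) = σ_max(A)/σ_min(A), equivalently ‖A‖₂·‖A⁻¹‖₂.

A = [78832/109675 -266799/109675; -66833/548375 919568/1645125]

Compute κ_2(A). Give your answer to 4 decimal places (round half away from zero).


AᵀA = [95079569/178890625 -974943424/536671875; -974943424/536671875 10030630129/1610015625]; tr = 17418154/2576025, det = 28561/2576025
eigenvalues of AᵀA: λ = (tr ± √(tr²−4·det))/2 = 169/25, 169/103041
κ_2(A) = √(λ_max/λ_min) = √((169/25) / (169/103041)) = 64.2000

64.2000


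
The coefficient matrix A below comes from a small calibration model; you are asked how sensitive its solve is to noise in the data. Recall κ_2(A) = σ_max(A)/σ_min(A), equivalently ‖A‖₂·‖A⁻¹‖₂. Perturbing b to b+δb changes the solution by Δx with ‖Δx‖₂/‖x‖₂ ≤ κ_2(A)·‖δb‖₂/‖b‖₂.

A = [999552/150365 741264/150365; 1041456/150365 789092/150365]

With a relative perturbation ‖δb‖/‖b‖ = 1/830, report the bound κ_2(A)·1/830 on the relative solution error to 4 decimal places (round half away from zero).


M = AᵀA = [495537408/5376845 371637696/5376845; 371637696/5376845 278748752/5376845]. tr(M)=154857232/1075369, det(M)=589824/1075369
eigenvalues of AᵀA: λ = (tr ± √(tr²−4·det))/2 = 144, 4096/1075369
κ_2(A) = √(λ_max/λ_min) = √(144 / (4096/1075369)) = 194.4375
bound on ‖Δx‖/‖x‖: κ·ε = 194.4375·1/830 = 0.2343

0.2343


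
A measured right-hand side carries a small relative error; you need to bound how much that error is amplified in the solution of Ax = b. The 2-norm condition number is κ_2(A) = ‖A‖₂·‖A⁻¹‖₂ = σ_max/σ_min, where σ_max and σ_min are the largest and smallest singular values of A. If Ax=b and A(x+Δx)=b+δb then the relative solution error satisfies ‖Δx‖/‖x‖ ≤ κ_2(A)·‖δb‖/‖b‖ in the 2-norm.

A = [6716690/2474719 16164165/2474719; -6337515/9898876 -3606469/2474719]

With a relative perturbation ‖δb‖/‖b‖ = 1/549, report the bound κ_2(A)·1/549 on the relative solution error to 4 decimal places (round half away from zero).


form AᵀA = [453293806825/58291342096 271942173135/14572835524; 271942173135/14572835524 163168857106/3643208881] with trace 18130151009/344919184 and determinant 17682025/344919184
λ_max, λ_min = (18130151009/344919184 ± √328677980130605847681/118969243491225856)/2 = 841/16, 21025/21557449
κ_2(A) = √(λ_max/λ_min) = √((841/16) / (21025/21557449)) = 232.1500
κ_2(A)·‖δb‖/‖b‖ = 0.4229

0.4229


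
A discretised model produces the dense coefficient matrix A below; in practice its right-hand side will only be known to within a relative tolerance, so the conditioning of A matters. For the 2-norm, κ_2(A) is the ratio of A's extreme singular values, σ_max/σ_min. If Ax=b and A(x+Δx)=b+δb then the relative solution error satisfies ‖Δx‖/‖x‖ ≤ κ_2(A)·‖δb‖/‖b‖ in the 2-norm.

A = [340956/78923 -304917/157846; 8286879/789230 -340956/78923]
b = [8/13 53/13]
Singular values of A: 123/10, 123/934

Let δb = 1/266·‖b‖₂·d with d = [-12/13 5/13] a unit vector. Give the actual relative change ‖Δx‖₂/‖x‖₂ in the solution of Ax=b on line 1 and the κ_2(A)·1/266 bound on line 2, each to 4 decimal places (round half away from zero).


from the listed singular values, σ₁ = 123/10, σ_n = 123/934
κ = σ_max/σ_min = (123/10)/(123/934) = 93.4000
worst-case relative error ≤ 93.4000 × 1/266 = 0.3511
solve Ax = b  →  x = [3.2208 6.8843]
‖b‖ = 4.1231, ‖x‖ = 7.6005
δb = ε·‖b‖·d = [-0.0143 0.0060]; solving A·Δx = δb gives ‖Δx‖ = 0.1177
dividing the unrounded norms, ‖Δx‖/‖x‖ = 0.0155
tightness: 0.0155 against a bound of 0.3511 (unrounded ratio ≈ 0.0441)

0.0155
0.3511


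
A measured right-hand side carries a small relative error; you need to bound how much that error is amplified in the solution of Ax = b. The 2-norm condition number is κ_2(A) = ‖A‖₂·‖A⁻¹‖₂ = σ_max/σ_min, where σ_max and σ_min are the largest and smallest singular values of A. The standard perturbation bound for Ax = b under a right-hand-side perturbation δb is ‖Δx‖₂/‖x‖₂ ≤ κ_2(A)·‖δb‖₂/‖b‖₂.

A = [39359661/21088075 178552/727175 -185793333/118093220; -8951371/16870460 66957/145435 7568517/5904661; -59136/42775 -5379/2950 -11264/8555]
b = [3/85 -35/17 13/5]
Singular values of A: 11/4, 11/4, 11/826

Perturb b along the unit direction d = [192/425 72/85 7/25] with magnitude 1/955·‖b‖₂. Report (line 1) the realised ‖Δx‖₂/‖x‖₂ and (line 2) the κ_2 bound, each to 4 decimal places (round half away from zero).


0.0035
0.2162

from the listed singular values, σ₁ = 11/4, σ_n = 11/826
κ = σ_max/σ_min = (11/4)/(11/826) = 206.5000
bound on ‖Δx‖/‖x‖: κ·ε = 206.5000·1/955 = 0.2162
solve Ax = b  →  x = [-37.8221 53.6238 -36.5232]
‖b‖ = 3.3166, ‖x‖ = 75.0997
with δb = [0.0016 0.0029 0.0010], A·Δx = δb → ‖Δx‖ = 0.2608
dividing the unrounded norms, ‖Δx‖/‖x‖ = 0.0035
tightness: 0.0035 against a bound of 0.2162 (unrounded ratio ≈ 0.0161)


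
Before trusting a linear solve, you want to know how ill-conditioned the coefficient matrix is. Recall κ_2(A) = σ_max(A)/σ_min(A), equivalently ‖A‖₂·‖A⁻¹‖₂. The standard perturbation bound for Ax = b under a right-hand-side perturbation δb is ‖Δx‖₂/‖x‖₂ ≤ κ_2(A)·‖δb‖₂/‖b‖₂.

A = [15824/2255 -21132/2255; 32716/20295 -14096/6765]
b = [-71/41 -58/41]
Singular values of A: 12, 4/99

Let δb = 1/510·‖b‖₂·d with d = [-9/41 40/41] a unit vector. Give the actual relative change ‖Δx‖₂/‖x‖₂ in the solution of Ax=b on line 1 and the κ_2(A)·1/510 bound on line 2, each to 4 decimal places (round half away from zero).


largest singular value 12, smallest 4/99
κ = σ_max/σ_min = 12/(4/99) = 297.0000
perturbation bound = 297.0000·1/510 = 0.5824
solve Ax = b  →  x = [-19.9000 -14.7167]
2-norm of b is 2.2361; of x, 24.7506
re-solving with b+δb shifts x by Δx of norm 0.1085
relative error = 0.0044
tightness: 0.0044 against a bound of 0.5824 (unrounded ratio ≈ 0.0075)

0.0044
0.5824


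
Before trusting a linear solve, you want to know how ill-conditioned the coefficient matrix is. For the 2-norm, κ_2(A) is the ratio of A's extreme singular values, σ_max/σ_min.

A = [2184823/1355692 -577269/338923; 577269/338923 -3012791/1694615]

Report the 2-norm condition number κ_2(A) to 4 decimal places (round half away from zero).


322.4000

AᵀA = [12015794905/2185375504 -15770411811/2731719380; -15770411811/2731719380 20699045266/3414649225]; tr = 750986441/64963600, det = 83521/64963600
solving λ² − 750986441/64963600·λ + 83521/64963600 = 0 gives λ = 289/25, 289/2598544
κ = σ_max/σ_min = (17/5)/(17/1612) = 322.4000


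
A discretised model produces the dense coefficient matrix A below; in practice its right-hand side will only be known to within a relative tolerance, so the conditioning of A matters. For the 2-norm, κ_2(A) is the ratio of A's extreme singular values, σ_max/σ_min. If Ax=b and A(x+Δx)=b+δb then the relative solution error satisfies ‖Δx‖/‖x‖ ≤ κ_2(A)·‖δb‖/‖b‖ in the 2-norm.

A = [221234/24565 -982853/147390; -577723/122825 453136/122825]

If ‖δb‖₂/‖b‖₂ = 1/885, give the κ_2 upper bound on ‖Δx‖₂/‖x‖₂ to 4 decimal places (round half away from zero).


0.0980

M = AᵀA = [5388844061/52200625 -12122378981/156601875; -12122378981/156601875 109141733329/1879222500]. tr(M)=12125604781/75168900, det(M)=260144641/75168900
solving λ² − 12125604781/75168900·λ + 260144641/75168900 = 0 gives λ = 16129/100, 16129/751689
so κ_2 = √((16129/100) / (16129/751689)) = 86.7000
perturbation bound = 86.7000·1/885 = 0.0980


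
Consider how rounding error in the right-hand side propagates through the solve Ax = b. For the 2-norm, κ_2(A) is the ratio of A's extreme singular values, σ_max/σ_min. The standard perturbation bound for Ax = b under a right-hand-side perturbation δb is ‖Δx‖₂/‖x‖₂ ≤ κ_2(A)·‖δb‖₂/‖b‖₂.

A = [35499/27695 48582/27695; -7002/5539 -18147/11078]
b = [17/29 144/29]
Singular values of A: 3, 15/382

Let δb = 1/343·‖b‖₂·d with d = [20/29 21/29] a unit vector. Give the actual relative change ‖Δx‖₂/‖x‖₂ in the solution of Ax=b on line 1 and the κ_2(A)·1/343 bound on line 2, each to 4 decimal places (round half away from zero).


0.0036
0.2227

from the listed singular values, σ₁ = 3, σ_n = 15/382
condition number: 3 ÷ (15/382) = 76.4000
κ_2(A)·‖δb‖/‖b‖ = 0.2227
solve Ax = b  →  x = [-82.0933 60.3200]
2-norm of b is 5.0000; of x, 101.8716
δb = ε·‖b‖·d = [0.0101 0.0106]; solving A·Δx = δb gives ‖Δx‖ = 0.3712
realised ‖Δx‖/‖x‖ = 0.0036
so the bound overstates the realised error by a factor of ≈ 61.1229 (computed from the unrounded values)


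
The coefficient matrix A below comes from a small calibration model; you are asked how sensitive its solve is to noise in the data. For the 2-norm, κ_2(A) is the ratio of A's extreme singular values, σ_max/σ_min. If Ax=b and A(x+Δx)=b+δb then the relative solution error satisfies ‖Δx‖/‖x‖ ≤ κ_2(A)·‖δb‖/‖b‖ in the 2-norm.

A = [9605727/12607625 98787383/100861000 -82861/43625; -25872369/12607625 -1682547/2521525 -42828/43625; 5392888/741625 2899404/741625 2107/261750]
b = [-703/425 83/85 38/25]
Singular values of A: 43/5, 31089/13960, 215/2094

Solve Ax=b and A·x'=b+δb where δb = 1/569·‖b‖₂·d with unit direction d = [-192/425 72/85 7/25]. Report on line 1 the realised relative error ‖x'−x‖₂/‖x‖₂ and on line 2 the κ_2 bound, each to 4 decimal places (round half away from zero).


0.0022
0.1472

from the listed singular values, σ₁ = 43/5, σ_n = 215/2094
condition number: (43/5) ÷ (215/2094) = 83.7600
perturbation bound = 83.7600·1/569 = 0.1472
solve Ax = b  →  x = [-8.6382 16.4437 5.8852]
‖b‖₂ = 2.4495 and ‖x‖₂ = 19.4846
δb = ε·‖b‖·d = [-0.0019 0.0036 0.0012]; solving A·Δx = δb gives ‖Δx‖ = 0.0419
dividing the unrounded norms, ‖Δx‖/‖x‖ = 0.0022
tightness: 0.0022 against a bound of 0.1472 (unrounded ratio ≈ 0.0146)


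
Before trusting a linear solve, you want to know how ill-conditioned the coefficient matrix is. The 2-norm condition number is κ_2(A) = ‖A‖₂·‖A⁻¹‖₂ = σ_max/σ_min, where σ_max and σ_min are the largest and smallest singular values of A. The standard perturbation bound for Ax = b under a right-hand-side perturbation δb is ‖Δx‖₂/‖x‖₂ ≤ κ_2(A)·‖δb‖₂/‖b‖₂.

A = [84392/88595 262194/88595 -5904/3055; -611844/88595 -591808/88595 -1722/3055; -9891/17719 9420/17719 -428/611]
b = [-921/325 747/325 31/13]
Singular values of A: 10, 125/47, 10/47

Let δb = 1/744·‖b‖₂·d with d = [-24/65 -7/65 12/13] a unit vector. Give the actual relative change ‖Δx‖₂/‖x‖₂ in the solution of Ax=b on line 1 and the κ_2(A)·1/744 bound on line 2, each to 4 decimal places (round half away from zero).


from the listed singular values, σ₁ = 10, σ_n = 10/47
κ = σ_max/σ_min = 10/(10/47) = 47.0000
perturbation bound = 47.0000·1/744 = 0.0632
solve Ax = b  →  x = [-8.2118 7.4065 8.7608]
‖b‖₂ = 4.3589 and ‖x‖₂ = 14.1082
with δb = [-0.0022 -0.0006 0.0054], A·Δx = δb → ‖Δx‖ = 0.0275
relative error = 0.0020
tightness: 0.0020 against a bound of 0.0632 (unrounded ratio ≈ 0.0309)

0.0020
0.0632


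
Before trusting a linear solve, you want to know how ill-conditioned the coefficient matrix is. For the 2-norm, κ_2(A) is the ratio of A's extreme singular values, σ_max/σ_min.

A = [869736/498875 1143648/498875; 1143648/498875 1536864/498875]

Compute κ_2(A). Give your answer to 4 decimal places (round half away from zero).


AᵀA = [82574858304/9955050625 110092131072/9955050625; 110092131072/9955050625 146795268096/9955050625]; tr = 9174805056/398202025, det = 5308416/398202025
solving λ² − 9174805056/398202025·λ + 5308416/398202025 = 0 gives λ = 576/25, 9216/15928081
so κ_2 = √((576/25) / (9216/15928081)) = 199.5500

199.5500


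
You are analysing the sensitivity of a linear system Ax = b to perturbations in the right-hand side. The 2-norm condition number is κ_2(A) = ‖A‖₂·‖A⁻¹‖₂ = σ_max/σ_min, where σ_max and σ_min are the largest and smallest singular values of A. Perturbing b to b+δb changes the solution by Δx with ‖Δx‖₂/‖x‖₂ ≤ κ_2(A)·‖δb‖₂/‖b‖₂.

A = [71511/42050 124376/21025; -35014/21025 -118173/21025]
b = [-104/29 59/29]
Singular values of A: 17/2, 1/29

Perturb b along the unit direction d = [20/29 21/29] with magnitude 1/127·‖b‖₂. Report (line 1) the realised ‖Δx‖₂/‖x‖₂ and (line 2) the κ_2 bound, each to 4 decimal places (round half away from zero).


largest singular value 17/2, smallest 1/29
κ = σ_max/σ_min = (17/2)/(1/29) = 246.5000
κ_2(A)·‖δb‖/‖b‖ = 1.9409
solve Ax = b  →  x = [27.7082 -8.5718]
‖b‖ = 4.1231, ‖x‖ = 29.0038
Δx = A⁻¹·δb where δb = 1/127·4.1231·d; ‖Δx‖ = 0.9415
dividing the unrounded norms, ‖Δx‖/‖x‖ = 0.0325
so the bound overstates the realised error by a factor of ≈ 59.7929 (computed from the unrounded values)

0.0325
1.9409


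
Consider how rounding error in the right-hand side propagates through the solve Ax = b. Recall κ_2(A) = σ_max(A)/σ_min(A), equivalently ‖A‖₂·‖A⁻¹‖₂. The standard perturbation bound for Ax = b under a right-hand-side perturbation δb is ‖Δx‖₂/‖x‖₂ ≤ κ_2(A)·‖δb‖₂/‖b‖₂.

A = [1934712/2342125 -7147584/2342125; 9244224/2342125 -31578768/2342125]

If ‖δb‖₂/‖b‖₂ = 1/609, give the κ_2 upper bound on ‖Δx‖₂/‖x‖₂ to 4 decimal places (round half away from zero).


M = AᵀA = [10612586304/652653125 -36377123328/652653125; -36377123328/652653125 124724157696/652653125]. tr(M)=1082693952/5221225, det(M)=107495424/130530625
eigenvalues of AᵀA: λ = (tr ± √(tr²−4·det))/2 = 5184/25, 20736/5221225
σ_max=√(5184/25)=(72/5), σ_min=√(20736/5221225)=(144/2285) → κ = 228.5000
perturbation bound = 228.5000·1/609 = 0.3752

0.3752


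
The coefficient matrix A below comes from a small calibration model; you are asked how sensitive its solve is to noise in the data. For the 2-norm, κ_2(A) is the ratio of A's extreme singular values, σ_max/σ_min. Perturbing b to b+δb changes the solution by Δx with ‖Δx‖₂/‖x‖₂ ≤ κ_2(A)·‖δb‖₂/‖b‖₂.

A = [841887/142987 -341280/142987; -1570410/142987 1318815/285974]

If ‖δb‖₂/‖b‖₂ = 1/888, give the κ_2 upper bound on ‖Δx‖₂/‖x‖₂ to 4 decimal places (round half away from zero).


0.2186

form AᵀA = [10986025221/70744921 -4577367915/70744921; -4577367915/70744921 7630315425/282979684] with trace 305174061/1674436 and determinant 1476225/1674436
solving λ² − 305174061/1674436·λ + 1476225/1674436 = 0 gives λ = 729/4, 2025/418609
σ_max=√(729/4)=(27/2), σ_min=√(2025/418609)=(45/647) → κ = 194.1000
perturbation bound = 194.1000·1/888 = 0.2186


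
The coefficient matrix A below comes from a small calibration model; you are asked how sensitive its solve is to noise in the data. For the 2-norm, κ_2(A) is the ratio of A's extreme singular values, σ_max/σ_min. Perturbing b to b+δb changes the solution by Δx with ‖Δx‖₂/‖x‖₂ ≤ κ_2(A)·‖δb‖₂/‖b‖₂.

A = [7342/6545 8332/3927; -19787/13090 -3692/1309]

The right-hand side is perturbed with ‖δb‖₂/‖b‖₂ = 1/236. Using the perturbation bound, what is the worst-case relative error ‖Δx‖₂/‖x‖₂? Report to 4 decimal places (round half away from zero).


form AᵀA = [1428577/403172 2008870/302379; 2008870/302379 11300000/907137] with trace 3415129/213444 and determinant 100/53361
eigenvalues of AᵀA: λ = (tr ± √(tr²−4·det))/2 = 16, 25/213444
κ_2(A) = √(λ_max/λ_min) = √(16 / (25/213444)) = 369.6000
worst-case relative error ≤ 369.6000 × 1/236 = 1.5661

1.5661
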